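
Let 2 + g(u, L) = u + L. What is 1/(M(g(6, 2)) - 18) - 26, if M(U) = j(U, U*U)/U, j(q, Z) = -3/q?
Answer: -5654/217 ≈ -26.055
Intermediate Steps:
g(u, L) = -2 + L + u (g(u, L) = -2 + (u + L) = -2 + (L + u) = -2 + L + u)
M(U) = -3/U² (M(U) = (-3/U)/U = -3/U²)
1/(M(g(6, 2)) - 18) - 26 = 1/(-3/(-2 + 2 + 6)² - 18) - 26 = 1/(-3/6² - 18) - 26 = 1/(-3*1/36 - 18) - 26 = 1/(-1/12 - 18) - 26 = 1/(-217/12) - 26 = -12/217 - 26 = -5654/217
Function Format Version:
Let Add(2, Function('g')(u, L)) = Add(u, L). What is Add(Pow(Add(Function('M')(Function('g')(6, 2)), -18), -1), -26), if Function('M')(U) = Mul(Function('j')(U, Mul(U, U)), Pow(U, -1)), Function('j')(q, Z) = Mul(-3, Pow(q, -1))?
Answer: Rational(-5654, 217) ≈ -26.055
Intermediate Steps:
Function('g')(u, L) = Add(-2, L, u) (Function('g')(u, L) = Add(-2, Add(u, L)) = Add(-2, Add(L, u)) = Add(-2, L, u))
Function('M')(U) = Mul(-3, Pow(U, -2)) (Function('M')(U) = Mul(Mul(-3, Pow(U, -1)), Pow(U, -1)) = Mul(-3, Pow(U, -2)))
Add(Pow(Add(Function('M')(Function('g')(6, 2)), -18), -1), -26) = Add(Pow(Add(Mul(-3, Pow(Add(-2, 2, 6), -2)), -18), -1), -26) = Add(Pow(Add(Mul(-3, Pow(6, -2)), -18), -1), -26) = Add(Pow(Add(Mul(-3, Rational(1, 36)), -18), -1), -26) = Add(Pow(Add(Rational(-1, 12), -18), -1), -26) = Add(Pow(Rational(-217, 12), -1), -26) = Add(Rational(-12, 217), -26) = Rational(-5654, 217)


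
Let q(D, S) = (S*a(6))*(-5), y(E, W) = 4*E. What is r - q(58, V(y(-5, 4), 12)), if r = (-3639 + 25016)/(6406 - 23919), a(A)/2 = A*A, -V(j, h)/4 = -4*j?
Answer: -2017518977/17513 ≈ -1.1520e+5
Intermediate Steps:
V(j, h) = 16*j (V(j, h) = -(-16)*j = 16*j)
a(A) = 2*A² (a(A) = 2*(A*A) = 2*A²)
q(D, S) = -360*S (q(D, S) = (S*(2*6²))*(-5) = (S*(2*36))*(-5) = (S*72)*(-5) = (72*S)*(-5) = -360*S)
r = -21377/17513 (r = 21377/(-17513) = 21377*(-1/17513) = -21377/17513 ≈ -1.2206)
r - q(58, V(y(-5, 4), 12)) = -21377/17513 - (-360)*16*(4*(-5)) = -21377/17513 - (-360)*16*(-20) = -21377/17513 - (-360)*(-320) = -21377/17513 - 1*115200 = -21377/17513 - 115200 = -2017518977/17513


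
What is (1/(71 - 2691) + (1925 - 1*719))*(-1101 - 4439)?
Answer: -875242163/131 ≈ -6.6812e+6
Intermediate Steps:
(1/(71 - 2691) + (1925 - 1*719))*(-1101 - 4439) = (1/(-2620) + (1925 - 719))*(-5540) = (-1/2620 + 1206)*(-5540) = (3159719/2620)*(-5540) = -875242163/131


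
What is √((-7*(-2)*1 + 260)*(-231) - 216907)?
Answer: I*√280201 ≈ 529.34*I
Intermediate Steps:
√((-7*(-2)*1 + 260)*(-231) - 216907) = √((14*1 + 260)*(-231) - 216907) = √((14 + 260)*(-231) - 216907) = √(274*(-231) - 216907) = √(-63294 - 216907) = √(-280201) = I*√280201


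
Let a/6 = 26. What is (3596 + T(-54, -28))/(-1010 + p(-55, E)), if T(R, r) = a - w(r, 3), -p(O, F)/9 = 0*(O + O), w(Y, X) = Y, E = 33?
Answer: -378/101 ≈ -3.7426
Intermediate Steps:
a = 156 (a = 6*26 = 156)
p(O, F) = 0 (p(O, F) = -0*(O + O) = -0*2*O = -9*0 = 0)
T(R, r) = 156 - r
(3596 + T(-54, -28))/(-1010 + p(-55, E)) = (3596 + (156 - 1*(-28)))/(-1010 + 0) = (3596 + (156 + 28))/(-1010) = (3596 + 184)*(-1/1010) = 3780*(-1/1010) = -378/101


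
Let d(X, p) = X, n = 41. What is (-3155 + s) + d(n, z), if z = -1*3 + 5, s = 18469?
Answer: 15355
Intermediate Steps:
z = 2 (z = -3 + 5 = 2)
(-3155 + s) + d(n, z) = (-3155 + 18469) + 41 = 15314 + 41 = 15355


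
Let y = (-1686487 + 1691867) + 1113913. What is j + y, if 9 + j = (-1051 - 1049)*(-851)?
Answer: 2906384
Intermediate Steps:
y = 1119293 (y = 5380 + 1113913 = 1119293)
j = 1787091 (j = -9 + (-1051 - 1049)*(-851) = -9 - 2100*(-851) = -9 + 1787100 = 1787091)
j + y = 1787091 + 1119293 = 2906384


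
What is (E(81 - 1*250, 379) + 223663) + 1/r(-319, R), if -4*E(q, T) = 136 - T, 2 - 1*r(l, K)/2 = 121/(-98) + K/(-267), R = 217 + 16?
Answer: 96177102667/429892 ≈ 2.2372e+5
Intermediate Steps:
R = 233
r(l, K) = 317/49 + 2*K/267 (r(l, K) = 4 - 2*(121/(-98) + K/(-267)) = 4 - 2*(121*(-1/98) + K*(-1/267)) = 4 - 2*(-121/98 - K/267) = 4 + (121/49 + 2*K/267) = 317/49 + 2*K/267)
E(q, T) = -34 + T/4 (E(q, T) = -(136 - T)/4 = -34 + T/4)
(E(81 - 1*250, 379) + 223663) + 1/r(-319, R) = ((-34 + (¼)*379) + 223663) + 1/(317/49 + (2/267)*233) = ((-34 + 379/4) + 223663) + 1/(317/49 + 466/267) = (243/4 + 223663) + 1/(107473/13083) = 894895/4 + 13083/107473 = 96177102667/429892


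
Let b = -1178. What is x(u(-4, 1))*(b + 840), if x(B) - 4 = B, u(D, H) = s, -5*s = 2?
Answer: -6084/5 ≈ -1216.8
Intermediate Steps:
s = -⅖ (s = -⅕*2 = -⅖ ≈ -0.40000)
u(D, H) = -⅖
x(B) = 4 + B
x(u(-4, 1))*(b + 840) = (4 - ⅖)*(-1178 + 840) = (18/5)*(-338) = -6084/5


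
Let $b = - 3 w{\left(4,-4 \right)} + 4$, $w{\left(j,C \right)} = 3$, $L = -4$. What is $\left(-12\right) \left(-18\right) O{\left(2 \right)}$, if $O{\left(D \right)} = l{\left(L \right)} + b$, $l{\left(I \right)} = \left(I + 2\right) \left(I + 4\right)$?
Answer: $-1080$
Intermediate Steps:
$b = -5$ ($b = \left(-3\right) 3 + 4 = -9 + 4 = -5$)
$l{\left(I \right)} = \left(2 + I\right) \left(4 + I\right)$
$O{\left(D \right)} = -5$ ($O{\left(D \right)} = \left(8 + \left(-4\right)^{2} + 6 \left(-4\right)\right) - 5 = \left(8 + 16 - 24\right) - 5 = 0 - 5 = -5$)
$\left(-12\right) \left(-18\right) O{\left(2 \right)} = \left(-12\right) \left(-18\right) \left(-5\right) = 216 \left(-5\right) = -1080$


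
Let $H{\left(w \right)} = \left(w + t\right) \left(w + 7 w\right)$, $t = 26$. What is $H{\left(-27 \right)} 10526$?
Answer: $2273616$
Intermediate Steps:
$H{\left(w \right)} = 8 w \left(26 + w\right)$ ($H{\left(w \right)} = \left(w + 26\right) \left(w + 7 w\right) = \left(26 + w\right) 8 w = 8 w \left(26 + w\right)$)
$H{\left(-27 \right)} 10526 = 8 \left(-27\right) \left(26 - 27\right) 10526 = 8 \left(-27\right) \left(-1\right) 10526 = 216 \cdot 10526 = 2273616$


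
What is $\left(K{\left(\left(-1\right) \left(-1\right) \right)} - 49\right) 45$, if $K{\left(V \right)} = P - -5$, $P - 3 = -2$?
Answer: $-1935$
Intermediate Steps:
$P = 1$ ($P = 3 - 2 = 1$)
$K{\left(V \right)} = 6$ ($K{\left(V \right)} = 1 - -5 = 1 + 5 = 6$)
$\left(K{\left(\left(-1\right) \left(-1\right) \right)} - 49\right) 45 = \left(6 - 49\right) 45 = \left(-43\right) 45 = -1935$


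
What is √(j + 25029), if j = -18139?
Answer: √6890 ≈ 83.006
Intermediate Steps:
√(j + 25029) = √(-18139 + 25029) = √6890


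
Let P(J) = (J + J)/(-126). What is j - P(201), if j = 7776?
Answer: 163363/21 ≈ 7779.2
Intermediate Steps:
P(J) = -J/63 (P(J) = (2*J)*(-1/126) = -J/63)
j - P(201) = 7776 - (-1)*201/63 = 7776 - 1*(-67/21) = 7776 + 67/21 = 163363/21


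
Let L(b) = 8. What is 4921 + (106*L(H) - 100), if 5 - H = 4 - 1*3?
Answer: 5669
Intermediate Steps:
H = 4 (H = 5 - (4 - 1*3) = 5 - (4 - 3) = 5 - 1*1 = 5 - 1 = 4)
4921 + (106*L(H) - 100) = 4921 + (106*8 - 100) = 4921 + (848 - 100) = 4921 + 748 = 5669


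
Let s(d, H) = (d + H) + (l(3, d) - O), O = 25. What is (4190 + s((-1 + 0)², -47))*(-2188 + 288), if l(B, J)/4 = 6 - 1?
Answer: -7864100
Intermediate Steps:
l(B, J) = 20 (l(B, J) = 4*(6 - 1) = 4*5 = 20)
s(d, H) = -5 + H + d (s(d, H) = (d + H) + (20 - 1*25) = (H + d) + (20 - 25) = (H + d) - 5 = -5 + H + d)
(4190 + s((-1 + 0)², -47))*(-2188 + 288) = (4190 + (-5 - 47 + (-1 + 0)²))*(-2188 + 288) = (4190 + (-5 - 47 + (-1)²))*(-1900) = (4190 + (-5 - 47 + 1))*(-1900) = (4190 - 51)*(-1900) = 4139*(-1900) = -7864100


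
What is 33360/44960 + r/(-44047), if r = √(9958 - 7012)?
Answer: 417/562 - √2946/44047 ≈ 0.74076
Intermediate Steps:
r = √2946 ≈ 54.277
33360/44960 + r/(-44047) = 33360/44960 + √2946/(-44047) = 33360*(1/44960) + √2946*(-1/44047) = 417/562 - √2946/44047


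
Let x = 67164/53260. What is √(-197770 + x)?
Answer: I*√35062266456085/13315 ≈ 444.71*I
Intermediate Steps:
x = 16791/13315 (x = 67164*(1/53260) = 16791/13315 ≈ 1.2611)
√(-197770 + x) = √(-197770 + 16791/13315) = √(-2633290759/13315) = I*√35062266456085/13315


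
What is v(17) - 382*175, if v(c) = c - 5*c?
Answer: -66918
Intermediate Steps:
v(c) = -4*c
v(17) - 382*175 = -4*17 - 382*175 = -68 - 66850 = -66918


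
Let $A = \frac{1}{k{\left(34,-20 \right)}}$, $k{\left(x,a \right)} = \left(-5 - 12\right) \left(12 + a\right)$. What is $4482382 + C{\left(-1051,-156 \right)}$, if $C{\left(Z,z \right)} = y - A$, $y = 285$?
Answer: $\frac{609642711}{136} \approx 4.4827 \cdot 10^{6}$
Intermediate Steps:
$k{\left(x,a \right)} = -204 - 17 a$ ($k{\left(x,a \right)} = - 17 \left(12 + a\right) = -204 - 17 a$)
$A = \frac{1}{136}$ ($A = \frac{1}{-204 - -340} = \frac{1}{-204 + 340} = \frac{1}{136} \approx 0.0073529$)
$C{\left(Z,z \right)} = \frac{38759}{136}$ ($C{\left(Z,z \right)} = 285 - \frac{1}{136} = \frac{38759}{136}$)
$4482382 + C{\left(-1051,-156 \right)} = 4482382 + \frac{38759}{136} = \frac{609642711}{136}$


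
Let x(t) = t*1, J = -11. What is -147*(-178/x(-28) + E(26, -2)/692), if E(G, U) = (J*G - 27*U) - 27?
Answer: -608601/692 ≈ -879.48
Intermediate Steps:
E(G, U) = -27 - 27*U - 11*G (E(G, U) = (-11*G - 27*U) - 27 = (-27*U - 11*G) - 27 = -27 - 27*U - 11*G)
x(t) = t
-147*(-178/x(-28) + E(26, -2)/692) = -147*(-178/(-28) + (-27 - 27*(-2) - 11*26)/692) = -147*(-178*(-1/28) + (-27 + 54 - 286)*(1/692)) = -147*(89/14 - 259*1/692) = -147*(89/14 - 259/692) = -147*28981/4844 = -608601/692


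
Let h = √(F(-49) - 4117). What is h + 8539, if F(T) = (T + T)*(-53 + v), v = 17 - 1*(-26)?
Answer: 8539 + I*√3137 ≈ 8539.0 + 56.009*I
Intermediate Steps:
v = 43 (v = 17 + 26 = 43)
F(T) = -20*T (F(T) = (T + T)*(-53 + 43) = (2*T)*(-10) = -20*T)
h = I*√3137 (h = √(-20*(-49) - 4117) = √(980 - 4117) = √(-3137) = I*√3137 ≈ 56.009*I)
h + 8539 = I*√3137 + 8539 = 8539 + I*√3137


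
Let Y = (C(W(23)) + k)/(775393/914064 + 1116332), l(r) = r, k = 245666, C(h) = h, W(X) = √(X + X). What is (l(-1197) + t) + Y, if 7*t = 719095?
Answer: 725215942778983324/7142797680487 + 914064*√46/1020399668641 ≈ 1.0153e+5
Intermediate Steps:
W(X) = √2*√X (W(X) = √(2*X) = √2*√X)
t = 719095/7 (t = (⅐)*719095 = 719095/7 ≈ 1.0273e+5)
Y = 224554446624/1020399668641 + 914064*√46/1020399668641 (Y = (√2*√23 + 245666)/(775393/914064 + 1116332) = (√46 + 245666)/(775393*(1/914064) + 1116332) = (245666 + √46)/(775393/914064 + 1116332) = (245666 + √46)/(1020399668641/914064) = (245666 + √46)*(914064/1020399668641) = 224554446624/1020399668641 + 914064*√46/1020399668641 ≈ 0.22007)
(l(-1197) + t) + Y = (-1197 + 719095/7) + (224554446624/1020399668641 + 914064*√46/1020399668641) = 710716/7 + (224554446624/1020399668641 + 914064*√46/1020399668641) = 725215942778983324/7142797680487 + 914064*√46/1020399668641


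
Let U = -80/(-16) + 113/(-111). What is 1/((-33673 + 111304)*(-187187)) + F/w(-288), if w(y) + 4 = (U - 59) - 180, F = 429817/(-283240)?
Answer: 693293976918348499/109199102736282238680 ≈ 0.0063489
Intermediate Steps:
F = -429817/283240 (F = 429817*(-1/283240) = -429817/283240 ≈ -1.5175)
U = 442/111 (U = -80*(-1/16) + 113*(-1/111) = 5 - 113/111 = 442/111 ≈ 3.9820)
w(y) = -26531/111 (w(y) = -4 + ((442/111 - 59) - 180) = -4 + (-6107/111 - 180) = -4 - 26087/111 = -26531/111)
1/((-33673 + 111304)*(-187187)) + F/w(-288) = 1/((-33673 + 111304)*(-187187)) - 429817/(283240*(-26531/111)) = -1/187187/77631 - 429817/283240*(-111/26531) = (1/77631)*(-1/187187) + 47709687/7514640440 = -1/14531513997 + 47709687/7514640440 = 693293976918348499/109199102736282238680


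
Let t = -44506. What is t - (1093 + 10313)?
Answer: -55912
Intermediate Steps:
t - (1093 + 10313) = -44506 - (1093 + 10313) = -44506 - 1*11406 = -44506 - 11406 = -55912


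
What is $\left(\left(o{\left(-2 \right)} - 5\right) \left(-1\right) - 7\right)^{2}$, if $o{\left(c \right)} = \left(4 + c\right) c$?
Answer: $4$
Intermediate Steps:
$o{\left(c \right)} = c \left(4 + c\right)$
$\left(\left(o{\left(-2 \right)} - 5\right) \left(-1\right) - 7\right)^{2} = \left(\left(- 2 \left(4 - 2\right) - 5\right) \left(-1\right) - 7\right)^{2} = \left(\left(\left(-2\right) 2 - 5\right) \left(-1\right) - 7\right)^{2} = \left(\left(-4 - 5\right) \left(-1\right) - 7\right)^{2} = \left(\left(-9\right) \left(-1\right) - 7\right)^{2} = \left(9 - 7\right)^{2} = 2^{2} = 4$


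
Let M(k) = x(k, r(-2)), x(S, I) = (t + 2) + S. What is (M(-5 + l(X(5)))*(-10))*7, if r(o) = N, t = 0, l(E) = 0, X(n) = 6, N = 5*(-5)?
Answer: 210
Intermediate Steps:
N = -25
r(o) = -25
x(S, I) = 2 + S (x(S, I) = (0 + 2) + S = 2 + S)
M(k) = 2 + k
(M(-5 + l(X(5)))*(-10))*7 = ((2 + (-5 + 0))*(-10))*7 = ((2 - 5)*(-10))*7 = -3*(-10)*7 = 30*7 = 210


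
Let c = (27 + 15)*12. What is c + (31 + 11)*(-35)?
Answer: -966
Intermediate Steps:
c = 504 (c = 42*12 = 504)
c + (31 + 11)*(-35) = 504 + (31 + 11)*(-35) = 504 + 42*(-35) = 504 - 1470 = -966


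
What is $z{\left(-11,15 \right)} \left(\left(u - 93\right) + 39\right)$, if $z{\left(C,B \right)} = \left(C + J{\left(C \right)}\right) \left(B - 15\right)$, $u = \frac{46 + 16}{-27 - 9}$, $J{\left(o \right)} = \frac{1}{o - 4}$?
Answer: $0$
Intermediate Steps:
$J{\left(o \right)} = \frac{1}{-4 + o}$
$u = - \frac{31}{18}$ ($u = \frac{62}{-36} = 62 \left(- \frac{1}{36}\right) = - \frac{31}{18} \approx -1.7222$)
$z{\left(C,B \right)} = \left(-15 + B\right) \left(C + \frac{1}{-4 + C}\right)$ ($z{\left(C,B \right)} = \left(C + \frac{1}{-4 + C}\right) \left(B - 15\right) = \left(C + \frac{1}{-4 + C}\right) \left(-15 + B\right) = \left(-15 + B\right) \left(C + \frac{1}{-4 + C}\right)$)
$z{\left(-11,15 \right)} \left(\left(u - 93\right) + 39\right) = \frac{-15 + 15 - 11 \left(-15 + 15\right) \left(-4 - 11\right)}{-4 - 11} \left(\left(- \frac{31}{18} - 93\right) + 39\right) = \frac{-15 + 15 - 0 \left(-15\right)}{-15} \left(- \frac{1705}{18} + 39\right) = - \frac{-15 + 15 + 0}{15} \left(- \frac{1003}{18}\right) = \left(- \frac{1}{15}\right) 0 \left(- \frac{1003}{18}\right) = 0 \left(- \frac{1003}{18}\right) = 0$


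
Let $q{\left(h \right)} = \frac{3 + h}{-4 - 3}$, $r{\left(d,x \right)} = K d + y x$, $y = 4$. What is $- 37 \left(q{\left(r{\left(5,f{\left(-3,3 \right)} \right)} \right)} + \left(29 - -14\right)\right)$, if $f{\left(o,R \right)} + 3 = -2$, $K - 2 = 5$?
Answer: $- \frac{10471}{7} \approx -1495.9$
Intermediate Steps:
$K = 7$ ($K = 2 + 5 = 7$)
$f{\left(o,R \right)} = -5$ ($f{\left(o,R \right)} = -3 - 2 = -5$)
$r{\left(d,x \right)} = 4 x + 7 d$ ($r{\left(d,x \right)} = 7 d + 4 x = 4 x + 7 d$)
$q{\left(h \right)} = - \frac{3}{7} - \frac{h}{7}$ ($q{\left(h \right)} = \frac{3 + h}{-7} = \left(3 + h\right) \left(- \frac{1}{7}\right) = - \frac{3}{7} - \frac{h}{7}$)
$- 37 \left(q{\left(r{\left(5,f{\left(-3,3 \right)} \right)} \right)} + \left(29 - -14\right)\right) = - 37 \left(\left(- \frac{3}{7} - \frac{4 \left(-5\right) + 7 \cdot 5}{7}\right) + \left(29 - -14\right)\right) = - 37 \left(\left(- \frac{3}{7} - \frac{-20 + 35}{7}\right) + \left(29 + 14\right)\right) = - 37 \left(\left(- \frac{3}{7} - \frac{15}{7}\right) + 43\right) = - 37 \left(- \frac{18}{7} + 43\right) = \left(-37\right) \frac{283}{7} = - \frac{10471}{7}$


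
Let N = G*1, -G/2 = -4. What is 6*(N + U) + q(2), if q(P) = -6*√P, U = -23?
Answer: -90 - 6*√2 ≈ -98.485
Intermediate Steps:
G = 8 (G = -2*(-4) = 8)
N = 8 (N = 8*1 = 8)
6*(N + U) + q(2) = 6*(8 - 23) - 6*√2 = 6*(-15) - 6*√2 = -90 - 6*√2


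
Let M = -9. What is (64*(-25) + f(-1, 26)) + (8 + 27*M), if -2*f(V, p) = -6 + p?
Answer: -1845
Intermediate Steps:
f(V, p) = 3 - p/2 (f(V, p) = -(-6 + p)/2 = 3 - p/2)
(64*(-25) + f(-1, 26)) + (8 + 27*M) = (64*(-25) + (3 - ½*26)) + (8 + 27*(-9)) = (-1600 + (3 - 13)) + (8 - 243) = (-1600 - 10) - 235 = -1610 - 235 = -1845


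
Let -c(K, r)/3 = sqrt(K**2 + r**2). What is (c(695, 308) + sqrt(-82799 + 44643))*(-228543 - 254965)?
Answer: 1450524*sqrt(577889) - 967016*I*sqrt(9539) ≈ 1.1027e+9 - 9.4446e+7*I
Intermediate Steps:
c(K, r) = -3*sqrt(K**2 + r**2)
(c(695, 308) + sqrt(-82799 + 44643))*(-228543 - 254965) = (-3*sqrt(695**2 + 308**2) + sqrt(-82799 + 44643))*(-228543 - 254965) = (-3*sqrt(483025 + 94864) + sqrt(-38156))*(-483508) = (-3*sqrt(577889) + 2*I*sqrt(9539))*(-483508) = 1450524*sqrt(577889) - 967016*I*sqrt(9539)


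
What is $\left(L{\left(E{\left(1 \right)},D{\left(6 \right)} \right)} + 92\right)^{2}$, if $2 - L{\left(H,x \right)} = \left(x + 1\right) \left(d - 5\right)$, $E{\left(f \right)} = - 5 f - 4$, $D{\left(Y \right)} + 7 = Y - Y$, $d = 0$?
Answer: $4096$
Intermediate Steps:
$D{\left(Y \right)} = -7$ ($D{\left(Y \right)} = -7 + \left(Y - Y\right) = -7 + 0 = -7$)
$E{\left(f \right)} = -4 - 5 f$
$L{\left(H,x \right)} = 7 + 5 x$ ($L{\left(H,x \right)} = 2 - \left(x + 1\right) \left(0 - 5\right) = 2 - \left(1 + x\right) \left(-5\right) = 2 - \left(-5 - 5 x\right) = 2 + \left(5 + 5 x\right) = 7 + 5 x$)
$\left(L{\left(E{\left(1 \right)},D{\left(6 \right)} \right)} + 92\right)^{2} = \left(\left(7 + 5 \left(-7\right)\right) + 92\right)^{2} = \left(\left(7 - 35\right) + 92\right)^{2} = \left(-28 + 92\right)^{2} = 64^{2} = 4096$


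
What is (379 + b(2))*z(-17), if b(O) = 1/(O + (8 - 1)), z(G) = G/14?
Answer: -29002/63 ≈ -460.35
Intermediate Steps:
z(G) = G/14 (z(G) = G*(1/14) = G/14)
b(O) = 1/(7 + O) (b(O) = 1/(O + 7) = 1/(7 + O))
(379 + b(2))*z(-17) = (379 + 1/(7 + 2))*((1/14)*(-17)) = (379 + 1/9)*(-17/14) = (379 + ⅑)*(-17/14) = (3412/9)*(-17/14) = -29002/63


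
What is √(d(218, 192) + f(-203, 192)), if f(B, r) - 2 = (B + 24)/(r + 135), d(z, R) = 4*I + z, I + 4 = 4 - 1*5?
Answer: √21327267/327 ≈ 14.123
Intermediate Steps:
I = -5 (I = -4 + (4 - 1*5) = -4 + (4 - 5) = -4 - 1 = -5)
d(z, R) = -20 + z (d(z, R) = 4*(-5) + z = -20 + z)
f(B, r) = 2 + (24 + B)/(135 + r) (f(B, r) = 2 + (B + 24)/(r + 135) = 2 + (24 + B)/(135 + r))
√(d(218, 192) + f(-203, 192)) = √((-20 + 218) + (294 - 203 + 2*192)/(135 + 192)) = √(198 + (294 - 203 + 384)/327) = √(198 + (1/327)*475) = √(198 + 475/327) = √(65221/327) = √21327267/327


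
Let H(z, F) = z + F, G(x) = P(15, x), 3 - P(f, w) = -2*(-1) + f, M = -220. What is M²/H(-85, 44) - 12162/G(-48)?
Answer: -89479/287 ≈ -311.77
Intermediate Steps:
P(f, w) = 1 - f (P(f, w) = 3 - (-2*(-1) + f) = 3 - (2 + f) = 3 + (-2 - f) = 1 - f)
G(x) = -14 (G(x) = 1 - 1*15 = 1 - 15 = -14)
H(z, F) = F + z
M²/H(-85, 44) - 12162/G(-48) = (-220)²/(44 - 85) - 12162/(-14) = 48400/(-41) - 12162*(-1/14) = 48400*(-1/41) + 6081/7 = -48400/41 + 6081/7 = -89479/287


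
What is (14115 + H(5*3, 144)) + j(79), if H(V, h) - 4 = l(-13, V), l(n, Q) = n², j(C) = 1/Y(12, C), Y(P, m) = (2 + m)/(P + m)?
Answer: 1157419/81 ≈ 14289.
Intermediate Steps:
Y(P, m) = (2 + m)/(P + m)
j(C) = (12 + C)/(2 + C) (j(C) = 1/((2 + C)/(12 + C)) = (12 + C)/(2 + C))
H(V, h) = 173 (H(V, h) = 4 + (-13)² = 4 + 169 = 173)
(14115 + H(5*3, 144)) + j(79) = (14115 + 173) + (12 + 79)/(2 + 79) = 14288 + 91/81 = 1157419/81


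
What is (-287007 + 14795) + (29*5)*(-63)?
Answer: -281347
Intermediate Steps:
(-287007 + 14795) + (29*5)*(-63) = -272212 + 145*(-63) = -272212 - 9135 = -281347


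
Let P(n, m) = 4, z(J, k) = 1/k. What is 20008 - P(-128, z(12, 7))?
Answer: 20004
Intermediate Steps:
20008 - P(-128, z(12, 7)) = 20008 - 1*4 = 20008 - 4 = 20004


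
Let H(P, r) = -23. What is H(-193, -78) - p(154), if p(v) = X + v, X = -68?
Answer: -109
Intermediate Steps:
p(v) = -68 + v
H(-193, -78) - p(154) = -23 - (-68 + 154) = -23 - 1*86 = -23 - 86 = -109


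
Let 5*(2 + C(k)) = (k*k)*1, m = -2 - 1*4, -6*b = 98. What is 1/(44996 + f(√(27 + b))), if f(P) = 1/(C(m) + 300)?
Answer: 1526/68663901 ≈ 2.2224e-5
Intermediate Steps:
b = -49/3 (b = -⅙*98 = -49/3 ≈ -16.333)
m = -6 (m = -2 - 4 = -6)
C(k) = -2 + k²/5 (C(k) = -2 + ((k*k)*1)/5 = -2 + (k²*1)/5 = -2 + k²/5)
f(P) = 5/1526 (f(P) = 1/((-2 + (⅕)*(-6)²) + 300) = 1/((-2 + (⅕)*36) + 300) = 1/((-2 + 36/5) + 300) = 1/(26/5 + 300) = 1/(1526/5) = 5/1526)
1/(44996 + f(√(27 + b))) = 1/(44996 + 5/1526) = 1/(68663901/1526) = 1526/68663901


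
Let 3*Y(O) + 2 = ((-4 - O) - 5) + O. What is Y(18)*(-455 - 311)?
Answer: 8426/3 ≈ 2808.7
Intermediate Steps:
Y(O) = -11/3 (Y(O) = -⅔ + (((-4 - O) - 5) + O)/3 = -⅔ + ((-9 - O) + O)/3 = -⅔ + (⅓)*(-9) = -⅔ - 3 = -11/3)
Y(18)*(-455 - 311) = -11*(-455 - 311)/3 = -11/3*(-766) = 8426/3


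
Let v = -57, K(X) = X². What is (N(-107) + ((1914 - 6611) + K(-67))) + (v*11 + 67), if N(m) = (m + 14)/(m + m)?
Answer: -164259/214 ≈ -767.57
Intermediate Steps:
N(m) = (14 + m)/(2*m) (N(m) = (14 + m)/((2*m)) = (14 + m)*(1/(2*m)) = (14 + m)/(2*m))
(N(-107) + ((1914 - 6611) + K(-67))) + (v*11 + 67) = ((½)*(14 - 107)/(-107) + ((1914 - 6611) + (-67)²)) + (-57*11 + 67) = ((½)*(-1/107)*(-93) + (-4697 + 4489)) + (-627 + 67) = (93/214 - 208) - 560 = -44419/214 - 560 = -164259/214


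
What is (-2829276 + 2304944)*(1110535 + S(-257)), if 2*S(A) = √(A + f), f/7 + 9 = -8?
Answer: -582289037620 - 524332*I*√94 ≈ -5.8229e+11 - 5.0836e+6*I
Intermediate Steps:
f = -119 (f = -63 + 7*(-8) = -63 - 56 = -119)
S(A) = √(-119 + A)/2 (S(A) = √(A - 119)/2 = √(-119 + A)/2)
(-2829276 + 2304944)*(1110535 + S(-257)) = (-2829276 + 2304944)*(1110535 + √(-119 - 257)/2) = -524332*(1110535 + √(-376)/2) = -524332*(1110535 + (2*I*√94)/2) = -524332*(1110535 + I*√94) = -582289037620 - 524332*I*√94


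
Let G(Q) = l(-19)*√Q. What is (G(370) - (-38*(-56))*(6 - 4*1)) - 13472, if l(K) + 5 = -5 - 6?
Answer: -17728 - 16*√370 ≈ -18036.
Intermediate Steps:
l(K) = -16 (l(K) = -5 + (-5 - 6) = -5 - 11 = -16)
G(Q) = -16*√Q
(G(370) - (-38*(-56))*(6 - 4*1)) - 13472 = (-16*√370 - (-38*(-56))*(6 - 4*1)) - 13472 = (-16*√370 - 2128*(6 - 4)) - 13472 = (-16*√370 - 2128*2) - 13472 = (-16*√370 - 1*4256) - 13472 = (-16*√370 - 4256) - 13472 = (-4256 - 16*√370) - 13472 = -17728 - 16*√370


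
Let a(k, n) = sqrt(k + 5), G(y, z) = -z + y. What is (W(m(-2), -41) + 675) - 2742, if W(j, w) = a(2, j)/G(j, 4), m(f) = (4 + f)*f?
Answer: -2067 - sqrt(7)/8 ≈ -2067.3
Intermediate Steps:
G(y, z) = y - z
a(k, n) = sqrt(5 + k)
m(f) = f*(4 + f)
W(j, w) = sqrt(7)/(-4 + j) (W(j, w) = sqrt(5 + 2)/(j - 1*4) = sqrt(7)/(j - 4) = sqrt(7)/(-4 + j))
(W(m(-2), -41) + 675) - 2742 = (sqrt(7)/(-4 - 2*(4 - 2)) + 675) - 2742 = (sqrt(7)/(-4 - 2*2) + 675) - 2742 = (sqrt(7)/(-4 - 4) + 675) - 2742 = (sqrt(7)/(-8) + 675) - 2742 = (sqrt(7)*(-1/8) + 675) - 2742 = (-sqrt(7)/8 + 675) - 2742 = (675 - sqrt(7)/8) - 2742 = -2067 - sqrt(7)/8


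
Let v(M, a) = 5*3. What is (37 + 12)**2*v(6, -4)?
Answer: 36015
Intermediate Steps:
v(M, a) = 15
(37 + 12)**2*v(6, -4) = (37 + 12)**2*15 = 49**2*15 = 2401*15 = 36015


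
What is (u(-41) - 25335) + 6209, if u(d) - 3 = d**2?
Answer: -17442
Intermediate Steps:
u(d) = 3 + d**2
(u(-41) - 25335) + 6209 = ((3 + (-41)**2) - 25335) + 6209 = ((3 + 1681) - 25335) + 6209 = (1684 - 25335) + 6209 = -23651 + 6209 = -17442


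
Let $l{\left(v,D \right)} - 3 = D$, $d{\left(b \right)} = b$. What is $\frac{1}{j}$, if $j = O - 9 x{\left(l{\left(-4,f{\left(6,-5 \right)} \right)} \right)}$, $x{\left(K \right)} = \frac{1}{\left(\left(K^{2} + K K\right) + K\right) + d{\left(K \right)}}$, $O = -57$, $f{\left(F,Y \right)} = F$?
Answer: $- \frac{20}{1141} \approx -0.017528$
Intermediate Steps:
$l{\left(v,D \right)} = 3 + D$
$x{\left(K \right)} = \frac{1}{2 K + 2 K^{2}}$ ($x{\left(K \right)} = \frac{1}{\left(\left(K^{2} + K K\right) + K\right) + K} = \frac{1}{\left(\left(K^{2} + K^{2}\right) + K\right) + K} = \frac{1}{\left(2 K^{2} + K\right) + K} = \frac{1}{\left(K + 2 K^{2}\right) + K} = \frac{1}{2 K + 2 K^{2}}$)
$j = - \frac{1141}{20}$ ($j = -57 - 9 \frac{1}{2 \left(3 + 6\right) \left(1 + \left(3 + 6\right)\right)} = -57 - 9 \frac{1}{2 \cdot 9 \left(1 + 9\right)} = -57 - 9 \cdot \frac{1}{2} \cdot \frac{1}{9} \cdot \frac{1}{10} = -57 - \frac{1}{20} = - \frac{1141}{20} \approx -57.05$)
$\frac{1}{j} = \frac{1}{- \frac{1141}{20}} = - \frac{20}{1141}$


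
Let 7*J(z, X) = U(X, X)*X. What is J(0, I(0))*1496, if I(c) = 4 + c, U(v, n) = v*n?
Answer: 95744/7 ≈ 13678.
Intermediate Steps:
U(v, n) = n*v
J(z, X) = X**3/7 (J(z, X) = ((X*X)*X)/7 = (X**2*X)/7 = X**3/7)
J(0, I(0))*1496 = ((4 + 0)**3/7)*1496 = ((1/7)*4**3)*1496 = ((1/7)*64)*1496 = (64/7)*1496 = 95744/7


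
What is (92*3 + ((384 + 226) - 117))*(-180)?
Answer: -138420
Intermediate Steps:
(92*3 + ((384 + 226) - 117))*(-180) = (276 + (610 - 117))*(-180) = (276 + 493)*(-180) = 769*(-180) = -138420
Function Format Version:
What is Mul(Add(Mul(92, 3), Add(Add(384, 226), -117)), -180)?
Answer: -138420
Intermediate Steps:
Mul(Add(Mul(92, 3), Add(Add(384, 226), -117)), -180) = Mul(Add(276, Add(610, -117)), -180) = Mul(Add(276, 493), -180) = Mul(769, -180) = -138420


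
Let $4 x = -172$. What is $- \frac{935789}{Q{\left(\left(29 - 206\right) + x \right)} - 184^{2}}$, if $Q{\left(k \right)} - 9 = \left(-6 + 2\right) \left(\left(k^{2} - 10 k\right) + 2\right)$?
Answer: $\frac{935789}{236255} \approx 3.9609$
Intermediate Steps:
$x = -43$ ($x = \frac{1}{4} \left(-172\right) = -43$)
$Q{\left(k \right)} = 1 - 4 k^{2} + 40 k$ ($Q{\left(k \right)} = 9 + \left(-6 + 2\right) \left(\left(k^{2} - 10 k\right) + 2\right) = 9 - 4 \left(2 + k^{2} - 10 k\right) = 9 - \left(8 - 40 k + 4 k^{2}\right) = 1 - 4 k^{2} + 40 k$)
$- \frac{935789}{Q{\left(\left(29 - 206\right) + x \right)} - 184^{2}} = - \frac{935789}{\left(1 - 4 \left(\left(29 - 206\right) - 43\right)^{2} + 40 \left(\left(29 - 206\right) - 43\right)\right) - 184^{2}} = - \frac{935789}{\left(1 - 4 \left(-177 - 43\right)^{2} + 40 \left(-177 - 43\right)\right) - 33856} = - \frac{935789}{\left(1 - 4 \left(-220\right)^{2} + 40 \left(-220\right)\right) - 33856} = - \frac{935789}{\left(1 - 193600 - 8800\right) - 33856} = - \frac{935789}{-202399 - 33856} = - \frac{935789}{-236255} = \left(-935789\right) \left(- \frac{1}{236255}\right) = \frac{935789}{236255}$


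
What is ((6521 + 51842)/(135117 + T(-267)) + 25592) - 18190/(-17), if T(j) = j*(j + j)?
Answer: 7403962453/277695 ≈ 26662.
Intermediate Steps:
T(j) = 2*j**2 (T(j) = j*(2*j) = 2*j**2)
((6521 + 51842)/(135117 + T(-267)) + 25592) - 18190/(-17) = ((6521 + 51842)/(135117 + 2*(-267)**2) + 25592) - 18190/(-17) = (58363/(135117 + 2*71289) + 25592) - 18190*(-1)/17 = (58363/(135117 + 142578) + 25592) - 18190*(-1/17) = (58363/277695 + 25592) + 1070 = 7106828803/277695 + 1070 = 7403962453/277695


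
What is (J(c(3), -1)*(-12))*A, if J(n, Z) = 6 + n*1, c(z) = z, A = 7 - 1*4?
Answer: -324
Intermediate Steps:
A = 3 (A = 7 - 4 = 3)
J(n, Z) = 6 + n
(J(c(3), -1)*(-12))*A = ((6 + 3)*(-12))*3 = (9*(-12))*3 = -108*3 = -324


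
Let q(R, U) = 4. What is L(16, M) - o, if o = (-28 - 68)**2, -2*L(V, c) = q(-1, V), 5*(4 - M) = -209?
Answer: -9218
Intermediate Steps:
M = 229/5 (M = 4 - 1/5*(-209) = 4 + 209/5 = 229/5 ≈ 45.800)
L(V, c) = -2 (L(V, c) = -1/2*4 = -2)
o = 9216 (o = (-96)**2 = 9216)
L(16, M) - o = -2 - 1*9216 = -2 - 9216 = -9218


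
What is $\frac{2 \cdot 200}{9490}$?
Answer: $\frac{40}{949} \approx 0.04215$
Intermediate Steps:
$\frac{2 \cdot 200}{9490} = 400 \cdot \frac{1}{9490} = \frac{40}{949}$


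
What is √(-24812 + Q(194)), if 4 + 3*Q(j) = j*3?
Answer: I*√221574/3 ≈ 156.91*I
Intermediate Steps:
Q(j) = -4/3 + j (Q(j) = -4/3 + (j*3)/3 = -4/3 + (3*j)/3 = -4/3 + j)
√(-24812 + Q(194)) = √(-24812 + (-4/3 + 194)) = √(-24812 + 578/3) = √(-73858/3) = I*√221574/3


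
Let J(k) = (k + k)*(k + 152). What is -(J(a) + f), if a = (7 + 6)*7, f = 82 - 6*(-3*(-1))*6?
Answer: -44200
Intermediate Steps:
f = -26 (f = 82 - 18*6 = 82 - 6*18 = 82 - 108 = -26)
a = 91 (a = 13*7 = 91)
J(k) = 2*k*(152 + k) (J(k) = (2*k)*(152 + k) = 2*k*(152 + k))
-(J(a) + f) = -(2*91*(152 + 91) - 26) = -(2*91*243 - 26) = -(44226 - 26) = -1*44200 = -44200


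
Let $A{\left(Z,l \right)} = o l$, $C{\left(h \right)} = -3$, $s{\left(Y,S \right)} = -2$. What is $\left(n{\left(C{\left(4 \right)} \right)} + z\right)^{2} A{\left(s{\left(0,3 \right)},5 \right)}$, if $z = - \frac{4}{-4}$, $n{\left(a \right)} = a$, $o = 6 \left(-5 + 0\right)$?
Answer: $-600$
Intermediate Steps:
$o = -30$ ($o = 6 \left(-5\right) = -30$)
$z = 1$ ($z = \left(-4\right) \left(- \frac{1}{4}\right) = 1$)
$A{\left(Z,l \right)} = - 30 l$
$\left(n{\left(C{\left(4 \right)} \right)} + z\right)^{2} A{\left(s{\left(0,3 \right)},5 \right)} = \left(-3 + 1\right)^{2} \left(\left(-30\right) 5\right) = \left(-2\right)^{2} \left(-150\right) = 4 \left(-150\right) = -600$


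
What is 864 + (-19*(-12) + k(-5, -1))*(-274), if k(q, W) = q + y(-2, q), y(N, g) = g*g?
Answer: -67088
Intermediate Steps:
y(N, g) = g**2
k(q, W) = q + q**2
864 + (-19*(-12) + k(-5, -1))*(-274) = 864 + (-19*(-12) - 5*(1 - 5))*(-274) = 864 + (228 - 5*(-4))*(-274) = 864 + (228 + 20)*(-274) = 864 + 248*(-274) = 864 - 67952 = -67088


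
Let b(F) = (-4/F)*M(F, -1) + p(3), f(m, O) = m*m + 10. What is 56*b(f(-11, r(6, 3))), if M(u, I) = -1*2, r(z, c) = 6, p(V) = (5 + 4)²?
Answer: 594664/131 ≈ 4539.4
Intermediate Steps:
p(V) = 81 (p(V) = 9² = 81)
f(m, O) = 10 + m² (f(m, O) = m² + 10 = 10 + m²)
M(u, I) = -2
b(F) = 81 + 8/F (b(F) = -4/F*(-2) + 81 = 8/F + 81 = 81 + 8/F)
56*b(f(-11, r(6, 3))) = 56*(81 + 8/(10 + (-11)²)) = 56*(81 + 8/(10 + 121)) = 56*(81 + 8/131) = 56*(10619/131) = 594664/131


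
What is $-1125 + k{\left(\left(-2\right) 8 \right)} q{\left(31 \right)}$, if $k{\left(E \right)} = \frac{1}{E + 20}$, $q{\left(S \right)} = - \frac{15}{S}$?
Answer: $- \frac{139515}{124} \approx -1125.1$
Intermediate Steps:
$k{\left(E \right)} = \frac{1}{20 + E}$
$-1125 + k{\left(\left(-2\right) 8 \right)} q{\left(31 \right)} = -1125 + \frac{\left(-15\right) \frac{1}{31}}{20 - 16} = -1125 + \frac{1}{4} \left(- \frac{15}{31}\right) = -1125 - \frac{15}{124} = - \frac{139515}{124}$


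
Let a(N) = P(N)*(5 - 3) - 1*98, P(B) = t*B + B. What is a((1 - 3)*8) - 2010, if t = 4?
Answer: -2268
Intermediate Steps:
P(B) = 5*B (P(B) = 4*B + B = 5*B)
a(N) = -98 + 10*N (a(N) = (5*N)*(5 - 3) - 1*98 = (5*N)*2 - 98 = 10*N - 98 = -98 + 10*N)
a((1 - 3)*8) - 2010 = (-98 + 10*((1 - 3)*8)) - 2010 = (-98 + 10*(-2*8)) - 2010 = (-98 + 10*(-16)) - 2010 = (-98 - 160) - 2010 = -258 - 2010 = -2268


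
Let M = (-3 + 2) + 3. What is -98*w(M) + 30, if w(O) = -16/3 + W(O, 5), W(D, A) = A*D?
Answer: -1282/3 ≈ -427.33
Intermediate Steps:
M = 2 (M = -1 + 3 = 2)
w(O) = -16/3 + 5*O
-98*w(M) + 30 = -98*(-16/3 + 5*2) + 30 = -98*(-16/3 + 10) + 30 = -98*14/3 + 30 = -1372/3 + 30 = -1282/3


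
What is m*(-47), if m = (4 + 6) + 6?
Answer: -752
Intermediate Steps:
m = 16 (m = 10 + 6 = 16)
m*(-47) = 16*(-47) = -752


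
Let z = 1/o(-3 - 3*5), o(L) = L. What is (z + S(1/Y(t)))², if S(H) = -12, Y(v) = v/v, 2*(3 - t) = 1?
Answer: 47089/324 ≈ 145.34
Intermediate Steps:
t = 5/2 (t = 3 - ½*1 = 3 - ½ = 5/2 ≈ 2.5000)
Y(v) = 1
z = -1/18 (z = 1/(-3 - 3*5) = 1/(-3 - 15) = 1/(-18) = -1/18 ≈ -0.055556)
(z + S(1/Y(t)))² = (-1/18 - 12)² = (-217/18)² = 47089/324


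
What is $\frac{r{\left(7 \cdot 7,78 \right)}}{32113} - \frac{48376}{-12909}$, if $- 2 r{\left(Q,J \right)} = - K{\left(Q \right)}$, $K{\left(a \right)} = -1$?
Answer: $\frac{3106984067}{829093434} \approx 3.7474$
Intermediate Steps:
$r{\left(Q,J \right)} = - \frac{1}{2}$ ($r{\left(Q,J \right)} = - \frac{\left(-1\right) \left(-1\right)}{2} = \left(- \frac{1}{2}\right) 1 = - \frac{1}{2}$)
$\frac{r{\left(7 \cdot 7,78 \right)}}{32113} - \frac{48376}{-12909} = - \frac{1}{2 \cdot 32113} - \frac{48376}{-12909} = \left(- \frac{1}{2}\right) \frac{1}{32113} - - \frac{48376}{12909} = - \frac{1}{64226} + \frac{48376}{12909} = \frac{3106984067}{829093434}$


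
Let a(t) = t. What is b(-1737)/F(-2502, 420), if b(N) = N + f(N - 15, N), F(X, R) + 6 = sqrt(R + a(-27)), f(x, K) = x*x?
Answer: 6135534/119 + 1022589*sqrt(393)/119 ≈ 2.2191e+5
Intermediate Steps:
f(x, K) = x**2
F(X, R) = -6 + sqrt(-27 + R) (F(X, R) = -6 + sqrt(R - 27) = -6 + sqrt(-27 + R))
b(N) = N + (-15 + N)**2 (b(N) = N + (N - 15)**2 = N + (-15 + N)**2)
b(-1737)/F(-2502, 420) = (-1737 + (-15 - 1737)**2)/(-6 + sqrt(-27 + 420)) = (-1737 + (-1752)**2)/(-6 + sqrt(393)) = (-1737 + 3069504)/(-6 + sqrt(393)) = 3067767/(-6 + sqrt(393))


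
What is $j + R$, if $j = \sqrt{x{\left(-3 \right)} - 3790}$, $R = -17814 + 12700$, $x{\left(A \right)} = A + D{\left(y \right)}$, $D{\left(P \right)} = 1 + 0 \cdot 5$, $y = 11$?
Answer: $-5114 + 4 i \sqrt{237} \approx -5114.0 + 61.579 i$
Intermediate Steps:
$D{\left(P \right)} = 1$ ($D{\left(P \right)} = 1 + 0 = 1$)
$x{\left(A \right)} = 1 + A$ ($x{\left(A \right)} = A + 1 = 1 + A$)
$R = -5114$
$j = 4 i \sqrt{237}$ ($j = \sqrt{\left(1 - 3\right) - 3790} = \sqrt{-2 - 3790} = \sqrt{-3792} = 4 i \sqrt{237} \approx 61.579 i$)
$j + R = 4 i \sqrt{237} - 5114 = -5114 + 4 i \sqrt{237}$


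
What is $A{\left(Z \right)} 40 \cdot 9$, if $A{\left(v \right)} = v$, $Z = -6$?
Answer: $-2160$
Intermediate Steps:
$A{\left(Z \right)} 40 \cdot 9 = \left(-6\right) 40 \cdot 9 = \left(-240\right) 9 = -2160$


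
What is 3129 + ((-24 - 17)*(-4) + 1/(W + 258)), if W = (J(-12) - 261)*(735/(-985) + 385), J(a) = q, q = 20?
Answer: 59907546659/18192392 ≈ 3293.0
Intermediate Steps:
J(a) = 20
W = -18243218/197 (W = (20 - 261)*(735/(-985) + 385) = -241*(735*(-1/985) + 385) = -241*(-147/197 + 385) = -241*75698/197 = -18243218/197 ≈ -92605.)
3129 + ((-24 - 17)*(-4) + 1/(W + 258)) = 3129 + ((-24 - 17)*(-4) + 1/(-18243218/197 + 258)) = 3129 + (-41*(-4) + 1/(-18192392/197)) = 3129 + (164 - 197/18192392) = 3129 + 2983552091/18192392 = 59907546659/18192392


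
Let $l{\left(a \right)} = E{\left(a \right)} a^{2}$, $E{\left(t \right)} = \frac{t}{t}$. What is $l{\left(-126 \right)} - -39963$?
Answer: $55839$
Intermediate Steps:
$E{\left(t \right)} = 1$
$l{\left(a \right)} = a^{2}$ ($l{\left(a \right)} = 1 a^{2} = a^{2}$)
$l{\left(-126 \right)} - -39963 = \left(-126\right)^{2} - -39963 = 15876 + 39963 = 55839$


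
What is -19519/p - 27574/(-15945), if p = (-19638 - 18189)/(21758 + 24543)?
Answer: 4803774779551/201050505 ≈ 23893.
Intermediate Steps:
p = -37827/46301 ≈ -0.81698
-19519/p - 27574/(-15945) = -19519/(-37827/46301) - 27574/(-15945) = -19519*(-46301/37827) - 27574*(-1/15945) = 903749219/37827 + 27574/15945 = 4803774779551/201050505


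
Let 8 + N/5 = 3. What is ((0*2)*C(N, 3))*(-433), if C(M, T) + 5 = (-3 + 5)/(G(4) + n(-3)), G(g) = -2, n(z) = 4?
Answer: 0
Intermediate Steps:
N = -25 (N = -40 + 5*3 = -40 + 15 = -25)
C(M, T) = -4 (C(M, T) = -5 + (-3 + 5)/(-2 + 4) = -5 + 2/2 = -5 + 2*(½) = -5 + 1 = -4)
((0*2)*C(N, 3))*(-433) = ((0*2)*(-4))*(-433) = (0*(-4))*(-433) = 0*(-433) = 0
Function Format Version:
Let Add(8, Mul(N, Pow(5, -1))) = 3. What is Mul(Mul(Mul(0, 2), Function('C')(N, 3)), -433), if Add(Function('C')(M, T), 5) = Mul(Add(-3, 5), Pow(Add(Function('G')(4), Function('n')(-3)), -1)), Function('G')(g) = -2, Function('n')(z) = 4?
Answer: 0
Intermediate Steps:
N = -25 (N = Add(-40, Mul(5, 3)) = Add(-40, 15) = -25)
Function('C')(M, T) = -4 (Function('C')(M, T) = Add(-5, Mul(Add(-3, 5), Pow(Add(-2, 4), -1))) = Add(-5, Mul(2, Pow(2, -1))) = Add(-5, Mul(2, Rational(1, 2))) = Add(-5, 1) = -4)
Mul(Mul(Mul(0, 2), Function('C')(N, 3)), -433) = Mul(Mul(Mul(0, 2), -4), -433) = Mul(Mul(0, -4), -433) = Mul(0, -433) = 0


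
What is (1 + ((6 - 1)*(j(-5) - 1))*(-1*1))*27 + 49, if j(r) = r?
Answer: 886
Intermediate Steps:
(1 + ((6 - 1)*(j(-5) - 1))*(-1*1))*27 + 49 = (1 + ((6 - 1)*(-5 - 1))*(-1*1))*27 + 49 = (1 + (5*(-6))*(-1))*27 + 49 = (1 - 30*(-1))*27 + 49 = (1 + 30)*27 + 49 = 31*27 + 49 = 837 + 49 = 886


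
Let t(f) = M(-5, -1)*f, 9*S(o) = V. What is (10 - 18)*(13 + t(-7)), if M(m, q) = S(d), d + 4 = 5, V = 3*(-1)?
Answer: -368/3 ≈ -122.67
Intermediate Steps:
V = -3
d = 1 (d = -4 + 5 = 1)
S(o) = -⅓ (S(o) = (⅑)*(-3) = -⅓)
M(m, q) = -⅓
t(f) = -f/3
(10 - 18)*(13 + t(-7)) = (10 - 18)*(13 - ⅓*(-7)) = -8*(13 + 7/3) = -8*46/3 = -368/3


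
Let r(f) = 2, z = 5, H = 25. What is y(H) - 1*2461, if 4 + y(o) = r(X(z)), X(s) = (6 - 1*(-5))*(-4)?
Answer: -2463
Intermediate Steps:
X(s) = -44 (X(s) = (6 + 5)*(-4) = 11*(-4) = -44)
y(o) = -2 (y(o) = -4 + 2 = -2)
y(H) - 1*2461 = -2 - 1*2461 = -2 - 2461 = -2463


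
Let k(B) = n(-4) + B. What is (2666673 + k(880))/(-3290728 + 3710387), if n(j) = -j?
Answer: 2667557/419659 ≈ 6.3565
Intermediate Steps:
k(B) = 4 + B (k(B) = -1*(-4) + B = 4 + B)
(2666673 + k(880))/(-3290728 + 3710387) = (2666673 + (4 + 880))/(-3290728 + 3710387) = (2666673 + 884)/419659 = 2667557*(1/419659) = 2667557/419659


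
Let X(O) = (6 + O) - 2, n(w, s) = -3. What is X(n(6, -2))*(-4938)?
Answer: -4938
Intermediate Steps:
X(O) = 4 + O
X(n(6, -2))*(-4938) = (4 - 3)*(-4938) = 1*(-4938) = -4938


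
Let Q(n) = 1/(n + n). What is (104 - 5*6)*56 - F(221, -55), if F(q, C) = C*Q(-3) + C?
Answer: 25139/6 ≈ 4189.8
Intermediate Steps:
Q(n) = 1/(2*n)
F(q, C) = 5*C/6 (F(q, C) = C*((½)/(-3)) + C = C*((½)*(-⅓)) + C = C*(-⅙) + C = -C/6 + C = 5*C/6)
(104 - 5*6)*56 - F(221, -55) = (104 - 5*6)*56 - 5*(-55)/6 = (104 - 30)*56 - 1*(-275/6) = 74*56 + 275/6 = 4144 + 275/6 = 25139/6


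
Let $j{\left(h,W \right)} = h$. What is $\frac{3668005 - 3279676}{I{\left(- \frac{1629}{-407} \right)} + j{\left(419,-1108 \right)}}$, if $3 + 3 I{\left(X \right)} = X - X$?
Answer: $\frac{388329}{418} \approx 929.02$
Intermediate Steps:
$I{\left(X \right)} = -1$ ($I{\left(X \right)} = -1 + \frac{X - X}{3} = -1 + \frac{1}{3} \cdot 0 = -1 + 0 = -1$)
$\frac{3668005 - 3279676}{I{\left(- \frac{1629}{-407} \right)} + j{\left(419,-1108 \right)}} = \frac{3668005 - 3279676}{-1 + 419} = \frac{388329}{418}$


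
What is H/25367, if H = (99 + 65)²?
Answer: 26896/25367 ≈ 1.0603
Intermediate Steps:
H = 26896 (H = 164² = 26896)
H/25367 = 26896/25367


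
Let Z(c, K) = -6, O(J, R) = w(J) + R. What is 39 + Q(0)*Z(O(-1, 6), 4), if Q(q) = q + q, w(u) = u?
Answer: 39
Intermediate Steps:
Q(q) = 2*q
O(J, R) = J + R
39 + Q(0)*Z(O(-1, 6), 4) = 39 + (2*0)*(-6) = 39 + 0*(-6) = 39 + 0 = 39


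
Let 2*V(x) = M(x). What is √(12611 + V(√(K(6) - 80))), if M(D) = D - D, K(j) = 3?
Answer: √12611 ≈ 112.30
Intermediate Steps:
M(D) = 0
V(x) = 0 (V(x) = (½)*0 = 0)
√(12611 + V(√(K(6) - 80))) = √(12611 + 0) = √12611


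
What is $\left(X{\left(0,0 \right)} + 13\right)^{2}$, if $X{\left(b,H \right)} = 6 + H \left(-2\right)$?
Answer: $361$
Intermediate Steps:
$X{\left(b,H \right)} = 6 - 2 H$
$\left(X{\left(0,0 \right)} + 13\right)^{2} = \left(\left(6 - 0\right) + 13\right)^{2} = \left(\left(6 + 0\right) + 13\right)^{2} = \left(6 + 13\right)^{2} = 19^{2} = 361$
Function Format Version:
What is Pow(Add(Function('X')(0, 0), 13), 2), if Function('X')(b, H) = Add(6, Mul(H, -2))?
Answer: 361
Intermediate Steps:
Function('X')(b, H) = Add(6, Mul(-2, H))
Pow(Add(Function('X')(0, 0), 13), 2) = Pow(Add(Add(6, Mul(-2, 0)), 13), 2) = Pow(Add(Add(6, 0), 13), 2) = Pow(Add(6, 13), 2) = Pow(19, 2) = 361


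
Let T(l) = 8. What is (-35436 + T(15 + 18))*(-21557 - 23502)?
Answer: 1596350252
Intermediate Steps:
(-35436 + T(15 + 18))*(-21557 - 23502) = (-35436 + 8)*(-21557 - 23502) = -35428*(-45059) = 1596350252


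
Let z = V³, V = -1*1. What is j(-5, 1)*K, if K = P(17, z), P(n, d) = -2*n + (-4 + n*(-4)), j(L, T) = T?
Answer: -106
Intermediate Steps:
V = -1
z = -1 (z = (-1)³ = -1)
P(n, d) = -4 - 6*n (P(n, d) = -2*n + (-4 - 4*n) = -4 - 6*n)
K = -106 (K = -4 - 6*17 = -4 - 102 = -106)
j(-5, 1)*K = 1*(-106) = -106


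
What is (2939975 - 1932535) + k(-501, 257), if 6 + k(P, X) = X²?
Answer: 1073483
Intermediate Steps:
k(P, X) = -6 + X²
(2939975 - 1932535) + k(-501, 257) = (2939975 - 1932535) + (-6 + 257²) = 1007440 + (-6 + 66049) = 1007440 + 66043 = 1073483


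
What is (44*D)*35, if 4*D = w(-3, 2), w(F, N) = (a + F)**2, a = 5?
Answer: 1540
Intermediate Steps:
w(F, N) = (5 + F)**2
D = 1 (D = (5 - 3)**2/4 = (1/4)*2**2 = (1/4)*4 = 1)
(44*D)*35 = (44*1)*35 = 44*35 = 1540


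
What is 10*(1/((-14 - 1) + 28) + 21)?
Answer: 2740/13 ≈ 210.77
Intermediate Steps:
10*(1/((-14 - 1) + 28) + 21) = 10*(1/(-15 + 28) + 21) = 10*(1/13 + 21) = 10*(274/13) = 2740/13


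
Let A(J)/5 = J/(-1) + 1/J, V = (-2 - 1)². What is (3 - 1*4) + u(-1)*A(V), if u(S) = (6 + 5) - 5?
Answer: -803/3 ≈ -267.67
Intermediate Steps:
V = 9 (V = (-3)² = 9)
A(J) = -5*J + 5/J (A(J) = 5*(J/(-1) + 1/J) = 5*(J*(-1) + 1/J) = 5*(-J + 1/J) = 5*(1/J - J) = -5*J + 5/J)
u(S) = 6 (u(S) = 11 - 5 = 6)
(3 - 1*4) + u(-1)*A(V) = (3 - 1*4) + 6*(-5*9 + 5/9) = (3 - 4) + 6*(-45 + 5*(⅑)) = -1 + 6*(-45 + 5/9) = -1 + 6*(-400/9) = -1 - 800/3 = -803/3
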